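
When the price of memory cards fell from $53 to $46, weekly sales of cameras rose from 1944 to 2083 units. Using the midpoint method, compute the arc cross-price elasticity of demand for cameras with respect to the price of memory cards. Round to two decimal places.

ΔQ_A = 2083 − 1944 = 139; ΔP_B = 46 − 53 = -7.
Midpoints: Q̄_A = 2013.5, P̄_B = 49.50.
ε = (ΔQ_A/Q̄_A)/(ΔP_B/P̄_B) = (139/2013.5)/(-7/49.50) ≈ -0.49.

-0.49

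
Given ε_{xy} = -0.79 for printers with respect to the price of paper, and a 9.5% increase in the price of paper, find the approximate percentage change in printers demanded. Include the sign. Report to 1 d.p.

%ΔQ ≈ ε × %ΔP of paper = -0.79 × (9.5%) = -7.5%.

-7.5%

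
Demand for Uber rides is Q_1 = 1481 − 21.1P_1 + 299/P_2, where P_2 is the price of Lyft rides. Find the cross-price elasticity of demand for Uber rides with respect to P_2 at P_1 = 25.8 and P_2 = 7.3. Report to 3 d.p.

-0.042

At P_1 = 25.8 and P_2 = 7.3: Q_1 = 977.579.
∂Q_1/∂P_2 = −299/P_2² = -5.6108.
ε = (∂Q_1/∂P_2)(P_2/Q_1) = -5.6108 × (7.3/977.579) ≈ -0.042.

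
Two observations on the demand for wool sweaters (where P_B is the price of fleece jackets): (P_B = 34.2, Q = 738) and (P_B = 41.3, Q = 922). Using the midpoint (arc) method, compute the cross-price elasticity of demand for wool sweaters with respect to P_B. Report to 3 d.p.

1.179

ΔQ_A = 922 − 738 = 184; ΔP_B = 41.3 − 34.2 = 7.1.
Midpoints: Q̄_A = 830.0, P̄_B = 37.75.
ε = (ΔQ_A/Q̄_A)/(ΔP_B/P̄_B) = (184/830.0)/(7.1/37.75) ≈ 1.179.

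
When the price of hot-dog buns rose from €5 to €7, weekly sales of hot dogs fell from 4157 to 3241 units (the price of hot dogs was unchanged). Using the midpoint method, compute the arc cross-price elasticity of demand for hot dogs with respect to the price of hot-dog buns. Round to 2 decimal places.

-0.74

ΔQ_A = 3241 − 4157 = -916; ΔP_B = 7 − 5 = 2.
Midpoints: Q̄_A = 3699.0, P̄_B = 6.00.
ε = (ΔQ_A/Q̄_A)/(ΔP_B/P̄_B) = (-916/3699.0)/(2/6.00) ≈ -0.74.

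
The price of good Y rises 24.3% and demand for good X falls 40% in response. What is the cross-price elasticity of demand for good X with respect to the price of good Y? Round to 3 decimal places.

ε = (%ΔQ of good X) / (%ΔP of good Y) = (-40%) / (24.3%) ≈ -1.646.
Negative cross-price elasticity: complements.

-1.646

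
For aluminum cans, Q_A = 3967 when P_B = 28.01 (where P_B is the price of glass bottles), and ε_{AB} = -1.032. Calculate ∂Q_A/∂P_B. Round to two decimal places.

-146.16

ε = (∂Q_A/∂P_B)·(P_B/Q_A) ⇒ ∂Q_A/∂P_B = ε·Q_A/P_B = -1.032 × 3967/28.01 ≈ -146.16.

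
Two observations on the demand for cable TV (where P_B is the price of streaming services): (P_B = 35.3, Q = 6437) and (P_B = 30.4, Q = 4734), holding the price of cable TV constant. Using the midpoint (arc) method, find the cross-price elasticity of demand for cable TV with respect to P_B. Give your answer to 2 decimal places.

2.04

ΔQ_A = 4734 − 6437 = -1703; ΔP_B = 30.4 − 35.3 = -4.9.
Midpoints: Q̄_A = 5585.5, P̄_B = 32.85.
ε = (ΔQ_A/Q̄_A)/(ΔP_B/P̄_B) = (-1703/5585.5)/(-4.9/32.85) ≈ 2.04.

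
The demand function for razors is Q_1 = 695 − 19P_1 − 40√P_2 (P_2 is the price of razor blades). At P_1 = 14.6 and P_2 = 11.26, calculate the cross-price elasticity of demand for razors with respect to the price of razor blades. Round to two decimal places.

-0.24

At P_1 = 14.6 and P_2 = 11.26: Q_1 = 283.376.
∂Q_1/∂P_2 = -40/(2√P_2) = -40/(2√11.26) = -5.9602.
ε = (∂Q_1/∂P_2)(P_2/Q_1) = -5.9602 × (11.26/283.376) ≈ -0.24.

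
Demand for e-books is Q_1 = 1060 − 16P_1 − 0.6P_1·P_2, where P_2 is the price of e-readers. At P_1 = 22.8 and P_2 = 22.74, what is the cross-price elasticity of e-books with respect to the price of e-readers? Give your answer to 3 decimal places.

-0.810

At P_1 = 22.8 and P_2 = 22.74: Q_1 = 384.117.
∂Q_1/∂P_2 = -0.6P_1 = -0.6(22.8) = -13.6800.
ε = (∂Q_1/∂P_2)(P_2/Q_1) = -13.6800 × (22.74/384.117) ≈ -0.810.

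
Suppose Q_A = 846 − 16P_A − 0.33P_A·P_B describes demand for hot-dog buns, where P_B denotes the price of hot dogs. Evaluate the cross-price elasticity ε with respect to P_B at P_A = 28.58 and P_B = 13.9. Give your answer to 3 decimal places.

At P_A = 28.58 and P_B = 13.9: Q_A = 257.624.
∂Q_A/∂P_B = -0.33P_A = -0.33(28.58) = -9.4314.
ε = (∂Q_A/∂P_B)(P_B/Q_A) = -9.4314 × (13.9/257.624) ≈ -0.509.
ε < 0: complements.

-0.509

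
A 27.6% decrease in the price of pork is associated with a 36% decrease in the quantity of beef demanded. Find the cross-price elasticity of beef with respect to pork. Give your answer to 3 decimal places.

1.304

ε = (%ΔQ of beef) / (%ΔP of pork) = (-36%) / (-27.6%) ≈ 1.304.
Positive cross-price elasticity: substitutes.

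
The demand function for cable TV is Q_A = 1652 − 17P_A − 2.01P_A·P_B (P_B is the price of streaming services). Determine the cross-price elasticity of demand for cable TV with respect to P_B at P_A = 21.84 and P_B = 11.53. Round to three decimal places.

-0.653

At P_A = 21.84 and P_B = 11.53: Q_A = 774.571.
∂Q_A/∂P_B = -2.01P_A = -2.01(21.84) = -43.8984.
ε = (∂Q_A/∂P_B)(P_B/Q_A) = -43.8984 × (11.53/774.571) ≈ -0.653.
ε < 0: complements.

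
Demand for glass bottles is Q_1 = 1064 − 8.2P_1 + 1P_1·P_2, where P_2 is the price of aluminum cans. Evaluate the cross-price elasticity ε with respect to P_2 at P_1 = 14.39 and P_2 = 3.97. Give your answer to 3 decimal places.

0.057

At P_1 = 14.39 and P_2 = 3.97: Q_1 = 1003.130.
∂Q_1/∂P_2 = 1P_1 = 1(14.39) = 14.3900.
ε = (∂Q_1/∂P_2)(P_2/Q_1) = 14.3900 × (3.97/1003.130) ≈ 0.057.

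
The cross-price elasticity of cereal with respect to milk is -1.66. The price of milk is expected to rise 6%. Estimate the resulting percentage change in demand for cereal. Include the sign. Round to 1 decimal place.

-10.0%

%ΔQ ≈ ε × %ΔP of milk = -1.66 × (6%) = -10.0%.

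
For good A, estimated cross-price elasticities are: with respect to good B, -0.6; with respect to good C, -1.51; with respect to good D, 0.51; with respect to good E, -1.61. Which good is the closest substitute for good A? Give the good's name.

Substitutes have ε > 0. Among the positive values, 0.51 (good D) is largest.

good D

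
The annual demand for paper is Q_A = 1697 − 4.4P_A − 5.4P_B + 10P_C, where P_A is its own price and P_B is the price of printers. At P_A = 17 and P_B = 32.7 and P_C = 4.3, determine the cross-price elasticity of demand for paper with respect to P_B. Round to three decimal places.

At P_A = 17 and P_B = 32.7 and P_C = 4.3: Q_A = 1488.62.
∂Q_A/∂P_B = -5.4.
ε = (∂Q_A/∂P_B)(P_B/Q_A) = -5.4 × (32.7/1488.62) ≈ -0.119.

-0.119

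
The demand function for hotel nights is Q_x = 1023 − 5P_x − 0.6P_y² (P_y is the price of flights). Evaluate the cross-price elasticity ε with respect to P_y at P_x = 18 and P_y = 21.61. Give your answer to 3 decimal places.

-0.858

At P_x = 18 and P_y = 21.61: Q_x = 652.805.
∂Q_x/∂P_y = -1.2P_y = -1.2(21.61) = -25.9320.
ε = (∂Q_x/∂P_y)(P_y/Q_x) = -25.9320 × (21.61/652.805) ≈ -0.858.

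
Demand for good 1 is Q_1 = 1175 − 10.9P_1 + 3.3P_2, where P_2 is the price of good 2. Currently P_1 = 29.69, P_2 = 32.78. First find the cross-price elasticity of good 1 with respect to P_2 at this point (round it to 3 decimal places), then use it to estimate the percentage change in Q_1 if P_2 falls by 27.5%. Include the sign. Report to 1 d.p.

-3.1%

At P_1 = 29.69, P_2 = 32.78: Q_1 = 959.553.
∂Q_1/∂P_2 = 3.3.
ε = (∂Q_1/∂P_2)(P_2/Q_1) = 3.3000 × 32.78/959.553 ≈ 0.113.
%ΔQ_1 ≈ ε × %ΔP_2 = 0.113 × (-27.5%) = -3.1%.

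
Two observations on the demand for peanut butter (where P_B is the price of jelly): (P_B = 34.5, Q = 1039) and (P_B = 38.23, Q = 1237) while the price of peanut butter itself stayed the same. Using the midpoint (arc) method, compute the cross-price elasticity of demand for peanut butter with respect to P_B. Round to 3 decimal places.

1.696

ΔQ_A = 1237 − 1039 = 198; ΔP_B = 38.23 − 34.5 = 3.73.
Midpoints: Q̄_A = 1138.0, P̄_B = 36.36.
ε = (ΔQ_A/Q̄_A)/(ΔP_B/P̄_B) = (198/1138.0)/(3.73/36.36) ≈ 1.696.
ε > 0: peanut butter and jelly are substitutes.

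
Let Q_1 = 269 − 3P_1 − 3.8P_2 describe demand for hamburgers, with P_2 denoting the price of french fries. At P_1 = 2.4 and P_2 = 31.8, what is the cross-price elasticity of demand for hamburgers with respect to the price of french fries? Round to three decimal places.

At P_1 = 2.4 and P_2 = 31.8: Q_1 = 140.96.
∂Q_1/∂P_2 = -3.8.
ε = (∂Q_1/∂P_2)(P_2/Q_1) = -3.8 × (31.8/140.96) ≈ -0.857.

-0.857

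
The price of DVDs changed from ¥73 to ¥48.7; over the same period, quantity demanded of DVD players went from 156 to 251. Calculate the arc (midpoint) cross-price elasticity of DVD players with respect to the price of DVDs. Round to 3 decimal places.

-1.169

ΔQ_A = 251 − 156 = 95; ΔP_B = 48.7 − 73 = -24.3.
Midpoints: Q̄_A = 203.5, P̄_B = 60.85.
ε = (ΔQ_A/Q̄_A)/(ΔP_B/P̄_B) = (95/203.5)/(-24.3/60.85) ≈ -1.169.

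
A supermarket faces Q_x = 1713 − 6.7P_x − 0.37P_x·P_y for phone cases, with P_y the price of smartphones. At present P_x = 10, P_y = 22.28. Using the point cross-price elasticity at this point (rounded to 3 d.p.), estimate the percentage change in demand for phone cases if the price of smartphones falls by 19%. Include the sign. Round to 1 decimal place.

1.0%

At P_x = 10, P_y = 22.28: Q_x = 1563.564.
∂Q_x/∂P_y = -0.37P_x = -3.7000.
ε = (∂Q_x/∂P_y)(P_y/Q_x) = -3.7000 × 22.28/1563.564 ≈ -0.053.
%ΔQ_x ≈ ε × %ΔP_y = -0.053 × (-19%) = 1.0%.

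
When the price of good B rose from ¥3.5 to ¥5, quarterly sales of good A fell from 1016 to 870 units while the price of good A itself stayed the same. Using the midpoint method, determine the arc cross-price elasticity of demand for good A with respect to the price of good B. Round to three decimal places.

-0.439

ΔQ_A = 870 − 1016 = -146; ΔP_B = 5 − 3.5 = 1.5.
Midpoints: Q̄_A = 943.0, P̄_B = 4.25.
ε = (ΔQ_A/Q̄_A)/(ΔP_B/P̄_B) = (-146/943.0)/(1.5/4.25) ≈ -0.439.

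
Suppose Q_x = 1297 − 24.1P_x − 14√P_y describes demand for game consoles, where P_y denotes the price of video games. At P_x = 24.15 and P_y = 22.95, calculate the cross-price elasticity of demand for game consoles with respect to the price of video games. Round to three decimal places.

At P_x = 24.15 and P_y = 22.95: Q_x = 647.916.
∂Q_x/∂P_y = -14/(2√P_y) = -14/(2√22.95) = -1.4612.
ε = (∂Q_x/∂P_y)(P_y/Q_x) = -1.4612 × (22.95/647.916) ≈ -0.052.
ε < 0: complements.

-0.052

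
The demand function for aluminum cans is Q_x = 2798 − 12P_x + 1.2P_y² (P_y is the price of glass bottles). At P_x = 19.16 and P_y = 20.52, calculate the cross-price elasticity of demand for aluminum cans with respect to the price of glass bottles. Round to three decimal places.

At P_x = 19.16 and P_y = 20.52: Q_x = 3073.364.
∂Q_x/∂P_y = 2.4P_y = 2.4(20.52) = 49.2480.
ε = (∂Q_x/∂P_y)(P_y/Q_x) = 49.2480 × (20.52/3073.364) ≈ 0.329.

0.329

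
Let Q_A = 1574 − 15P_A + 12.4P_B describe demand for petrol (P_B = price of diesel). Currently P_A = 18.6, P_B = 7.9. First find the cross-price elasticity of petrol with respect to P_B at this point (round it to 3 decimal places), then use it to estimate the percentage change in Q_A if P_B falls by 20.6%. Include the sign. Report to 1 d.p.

At P_A = 18.6, P_B = 7.9: Q_A = 1392.96.
∂Q_A/∂P_B = 12.4.
ε = (∂Q_A/∂P_B)(P_B/Q_A) = 12.4000 × 7.9/1392.96 ≈ 0.070.
%ΔQ_A ≈ ε × %ΔP_B = 0.070 × (-20.6%) = -1.4%.

-1.4%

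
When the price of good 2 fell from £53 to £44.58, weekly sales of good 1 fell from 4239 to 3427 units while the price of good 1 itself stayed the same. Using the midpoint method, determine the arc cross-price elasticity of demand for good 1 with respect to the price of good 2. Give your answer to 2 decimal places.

1.23

ΔQ_1 = 3427 − 4239 = -812; ΔP_2 = 44.58 − 53 = -8.42.
Midpoints: Q̄_1 = 3833.0, P̄_2 = 48.79.
ε = (ΔQ_1/Q̄_1)/(ΔP_2/P̄_2) = (-812/3833.0)/(-8.42/48.79) ≈ 1.23.
ε > 0: good 1 and good 2 are substitutes.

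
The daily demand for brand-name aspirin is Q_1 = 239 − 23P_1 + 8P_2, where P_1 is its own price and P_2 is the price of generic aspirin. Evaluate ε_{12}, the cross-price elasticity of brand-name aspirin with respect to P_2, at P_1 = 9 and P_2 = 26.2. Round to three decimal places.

0.868

At P_1 = 9 and P_2 = 26.2: Q_1 = 241.6.
∂Q_1/∂P_2 = 8.
ε = (∂Q_1/∂P_2)(P_2/Q_1) = 8 × (26.2/241.6) ≈ 0.868.
Since ε > 0, brand-name aspirin and generic aspirin are substitutes.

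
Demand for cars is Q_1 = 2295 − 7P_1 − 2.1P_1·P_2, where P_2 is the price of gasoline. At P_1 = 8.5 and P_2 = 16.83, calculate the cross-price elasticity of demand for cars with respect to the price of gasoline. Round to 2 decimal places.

-0.16

At P_1 = 8.5 and P_2 = 16.83: Q_1 = 1935.084.
∂Q_1/∂P_2 = -2.1P_1 = -2.1(8.5) = -17.8500.
ε = (∂Q_1/∂P_2)(P_2/Q_1) = -17.8500 × (16.83/1935.084) ≈ -0.16.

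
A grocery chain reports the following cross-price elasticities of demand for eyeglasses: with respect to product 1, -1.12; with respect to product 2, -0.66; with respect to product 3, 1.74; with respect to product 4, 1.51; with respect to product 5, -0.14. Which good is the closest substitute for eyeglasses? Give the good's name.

Substitutes have ε > 0. Among the positive values, 1.74 (product 3) is largest.

product 3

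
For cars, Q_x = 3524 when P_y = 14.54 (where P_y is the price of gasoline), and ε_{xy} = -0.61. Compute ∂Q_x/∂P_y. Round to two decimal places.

ε = (∂Q_x/∂P_y)·(P_y/Q_x) ⇒ ∂Q_x/∂P_y = ε·Q_x/P_y = -0.61 × 3524/14.54 ≈ -147.84.

-147.84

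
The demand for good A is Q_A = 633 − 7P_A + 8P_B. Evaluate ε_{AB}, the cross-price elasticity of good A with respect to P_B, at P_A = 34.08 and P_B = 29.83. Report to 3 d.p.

0.377

At P_A = 34.08 and P_B = 29.83: Q_A = 633.08.
∂Q_A/∂P_B = 8.
ε = (∂Q_A/∂P_B)(P_B/Q_A) = 8 × (29.83/633.08) ≈ 0.377.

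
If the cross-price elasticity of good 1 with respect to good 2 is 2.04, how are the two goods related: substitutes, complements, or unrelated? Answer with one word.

substitutes

ε = 2.04 > 0, so a higher price of good 2 raises demand for good 1: substitutes.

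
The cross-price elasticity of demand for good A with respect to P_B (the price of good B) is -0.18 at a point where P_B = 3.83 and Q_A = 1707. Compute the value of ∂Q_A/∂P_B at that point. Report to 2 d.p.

ε = (∂Q_A/∂P_B)·(P_B/Q_A) ⇒ ∂Q_A/∂P_B = ε·Q_A/P_B = -0.18 × 1707/3.83 ≈ -80.22.

-80.22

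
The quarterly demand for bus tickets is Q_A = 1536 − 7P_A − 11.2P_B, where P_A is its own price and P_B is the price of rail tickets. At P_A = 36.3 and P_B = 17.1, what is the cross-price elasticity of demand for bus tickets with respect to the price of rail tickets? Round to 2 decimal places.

At P_A = 36.3 and P_B = 17.1: Q_A = 1090.38.
∂Q_A/∂P_B = -11.2.
ε = (∂Q_A/∂P_B)(P_B/Q_A) = -11.2 × (17.1/1090.38) ≈ -0.18.
Since ε < 0, bus tickets and rail tickets are complements.

-0.18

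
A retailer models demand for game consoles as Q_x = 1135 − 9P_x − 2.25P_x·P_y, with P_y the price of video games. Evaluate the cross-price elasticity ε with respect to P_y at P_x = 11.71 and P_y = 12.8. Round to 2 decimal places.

At P_x = 11.71 and P_y = 12.8: Q_x = 692.362.
∂Q_x/∂P_y = -2.25P_x = -2.25(11.71) = -26.3475.
ε = (∂Q_x/∂P_y)(P_y/Q_x) = -26.3475 × (12.8/692.362) ≈ -0.49.

-0.49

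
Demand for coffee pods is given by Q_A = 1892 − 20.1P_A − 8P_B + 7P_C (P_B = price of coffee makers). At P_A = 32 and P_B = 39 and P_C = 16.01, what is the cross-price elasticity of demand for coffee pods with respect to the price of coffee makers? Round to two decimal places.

-0.30

At P_A = 32 and P_B = 39 and P_C = 16.01: Q_A = 1048.87.
∂Q_A/∂P_B = -8.
ε = (∂Q_A/∂P_B)(P_B/Q_A) = -8 × (39/1048.87) ≈ -0.30.
Since ε < 0, coffee pods and coffee makers are complements.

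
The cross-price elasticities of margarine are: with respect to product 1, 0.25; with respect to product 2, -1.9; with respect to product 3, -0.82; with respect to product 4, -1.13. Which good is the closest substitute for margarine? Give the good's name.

product 1

Substitutes have ε > 0. Among the positive values, 0.25 (product 1) is largest.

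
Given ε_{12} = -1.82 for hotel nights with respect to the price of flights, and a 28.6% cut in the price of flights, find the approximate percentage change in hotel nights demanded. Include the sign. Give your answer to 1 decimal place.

52.1%

%ΔQ ≈ ε × %ΔP of flights = -1.82 × (-28.6%) = 52.1%.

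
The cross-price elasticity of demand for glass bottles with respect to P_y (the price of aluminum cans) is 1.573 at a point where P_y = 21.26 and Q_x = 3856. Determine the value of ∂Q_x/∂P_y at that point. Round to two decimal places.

ε = (∂Q_x/∂P_y)·(P_y/Q_x) ⇒ ∂Q_x/∂P_y = ε·Q_x/P_y = 1.573 × 3856/21.26 ≈ 285.30.

285.30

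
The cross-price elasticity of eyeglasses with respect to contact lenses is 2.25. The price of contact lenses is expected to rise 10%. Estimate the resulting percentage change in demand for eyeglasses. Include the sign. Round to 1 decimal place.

%ΔQ ≈ ε × %ΔP of contact lenses = 2.25 × (10%) = 22.5%.
Demand for eyeglasses rises by about 22.5%.

22.5%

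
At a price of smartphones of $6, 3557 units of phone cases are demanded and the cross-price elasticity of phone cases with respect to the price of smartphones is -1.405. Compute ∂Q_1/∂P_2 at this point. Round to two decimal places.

ε = (∂Q_1/∂P_2)·(P_2/Q_1) ⇒ ∂Q_1/∂P_2 = ε·Q_1/P_2 = -1.405 × 3557/6 ≈ -832.93.

-832.93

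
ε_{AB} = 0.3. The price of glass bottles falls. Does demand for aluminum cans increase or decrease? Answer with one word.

ε > 0 and the price of glass bottles falls, so the quantity of aluminum cans moves in the same direction: it decreases.

decrease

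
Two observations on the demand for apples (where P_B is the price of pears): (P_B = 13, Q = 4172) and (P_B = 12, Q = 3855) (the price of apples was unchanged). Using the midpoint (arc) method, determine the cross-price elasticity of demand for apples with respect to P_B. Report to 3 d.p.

ΔQ_A = 3855 − 4172 = -317; ΔP_B = 12 − 13 = -1.
Midpoints: Q̄_A = 4013.5, P̄_B = 12.50.
ε = (ΔQ_A/Q̄_A)/(ΔP_B/P̄_B) = (-317/4013.5)/(-1/12.50) ≈ 0.987.

0.987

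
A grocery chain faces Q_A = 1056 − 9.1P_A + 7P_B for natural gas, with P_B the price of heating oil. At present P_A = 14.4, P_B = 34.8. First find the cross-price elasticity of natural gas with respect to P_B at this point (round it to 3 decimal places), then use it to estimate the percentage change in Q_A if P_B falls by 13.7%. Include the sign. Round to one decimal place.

At P_A = 14.4, P_B = 34.8: Q_A = 1168.56.
∂Q_A/∂P_B = 7.
ε = (∂Q_A/∂P_B)(P_B/Q_A) = 7.0000 × 34.8/1168.56 ≈ 0.208.
%ΔQ_A ≈ ε × %ΔP_B = 0.208 × (-13.7%) = -2.8%.

-2.8%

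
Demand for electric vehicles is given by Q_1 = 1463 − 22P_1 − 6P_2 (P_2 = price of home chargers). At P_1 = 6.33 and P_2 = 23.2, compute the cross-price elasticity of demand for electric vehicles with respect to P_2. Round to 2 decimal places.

-0.12

At P_1 = 6.33 and P_2 = 23.2: Q_1 = 1184.54.
∂Q_1/∂P_2 = -6.
ε = (∂Q_1/∂P_2)(P_2/Q_1) = -6 × (23.2/1184.54) ≈ -0.12.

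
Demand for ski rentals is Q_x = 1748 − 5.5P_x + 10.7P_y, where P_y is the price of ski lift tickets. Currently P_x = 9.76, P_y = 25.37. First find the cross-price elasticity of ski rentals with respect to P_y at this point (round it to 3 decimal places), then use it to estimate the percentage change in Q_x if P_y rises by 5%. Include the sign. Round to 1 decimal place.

0.7%

At P_x = 9.76, P_y = 25.37: Q_x = 1965.779.
∂Q_x/∂P_y = 10.7.
ε = (∂Q_x/∂P_y)(P_y/Q_x) = 10.7000 × 25.37/1965.779 ≈ 0.138.
%ΔQ_x ≈ ε × %ΔP_y = 0.138 × (5%) = 0.7%.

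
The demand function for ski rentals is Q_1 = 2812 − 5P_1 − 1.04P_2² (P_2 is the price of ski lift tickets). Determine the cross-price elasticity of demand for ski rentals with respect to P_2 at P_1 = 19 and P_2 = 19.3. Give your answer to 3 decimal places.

At P_1 = 19 and P_2 = 19.3: Q_1 = 2329.610.
∂Q_1/∂P_2 = -2.08P_2 = -2.08(19.3) = -40.1440.
ε = (∂Q_1/∂P_2)(P_2/Q_1) = -40.1440 × (19.3/2329.610) ≈ -0.333.
ε < 0: complements.

-0.333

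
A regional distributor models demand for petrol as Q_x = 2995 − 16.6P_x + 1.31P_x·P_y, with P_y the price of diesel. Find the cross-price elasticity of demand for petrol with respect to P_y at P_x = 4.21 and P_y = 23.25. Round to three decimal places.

At P_x = 4.21 and P_y = 23.25: Q_x = 3053.340.
∂Q_x/∂P_y = 1.31P_x = 1.31(4.21) = 5.5151.
ε = (∂Q_x/∂P_y)(P_y/Q_x) = 5.5151 × (23.25/3053.340) ≈ 0.042.
ε > 0: substitutes.

0.042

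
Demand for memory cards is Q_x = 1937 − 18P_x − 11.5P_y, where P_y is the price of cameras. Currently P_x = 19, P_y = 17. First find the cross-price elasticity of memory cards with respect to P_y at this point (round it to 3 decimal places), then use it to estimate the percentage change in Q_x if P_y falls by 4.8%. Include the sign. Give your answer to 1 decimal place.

At P_x = 19, P_y = 17: Q_x = 1399.5.
∂Q_x/∂P_y = -11.5.
ε = (∂Q_x/∂P_y)(P_y/Q_x) = -11.5000 × 17/1399.5 ≈ -0.140.
%ΔQ_x ≈ ε × %ΔP_y = -0.140 × (-4.8%) = 0.7%.

0.7%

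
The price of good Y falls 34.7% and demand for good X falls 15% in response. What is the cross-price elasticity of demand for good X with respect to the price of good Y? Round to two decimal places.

ε = (%ΔQ of good X) / (%ΔP of good Y) = (-15%) / (-34.7%) ≈ 0.43.
Positive cross-price elasticity: substitutes.

0.43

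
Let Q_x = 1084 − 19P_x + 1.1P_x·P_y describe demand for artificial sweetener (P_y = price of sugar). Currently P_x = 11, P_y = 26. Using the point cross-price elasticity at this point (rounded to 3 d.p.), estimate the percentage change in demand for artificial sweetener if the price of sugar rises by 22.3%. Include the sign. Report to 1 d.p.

5.9%

At P_x = 11, P_y = 26: Q_x = 1189.6.
∂Q_x/∂P_y = 1.1P_x = 12.1000.
ε = (∂Q_x/∂P_y)(P_y/Q_x) = 12.1000 × 26/1189.6 ≈ 0.264.
%ΔQ_x ≈ ε × %ΔP_y = 0.264 × (22.3%) = 5.9%.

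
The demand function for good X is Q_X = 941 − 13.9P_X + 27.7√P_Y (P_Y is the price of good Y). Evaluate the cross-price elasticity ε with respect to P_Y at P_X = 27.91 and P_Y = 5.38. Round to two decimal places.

At P_X = 27.91 and P_Y = 5.38: Q_X = 617.301.
∂Q_X/∂P_Y = 27.7/(2√P_Y) = 27.7/(2√5.38) = 5.9712.
ε = (∂Q_X/∂P_Y)(P_Y/Q_X) = 5.9712 × (5.38/617.301) ≈ 0.05.

0.05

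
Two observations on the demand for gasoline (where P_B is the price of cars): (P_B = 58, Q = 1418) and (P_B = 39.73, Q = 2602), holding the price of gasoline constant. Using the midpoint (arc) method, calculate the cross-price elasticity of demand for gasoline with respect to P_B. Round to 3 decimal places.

-1.575

ΔQ_A = 2602 − 1418 = 1184; ΔP_B = 39.73 − 58 = -18.27.
Midpoints: Q̄_A = 2010.0, P̄_B = 48.86.
ε = (ΔQ_A/Q̄_A)/(ΔP_B/P̄_B) = (1184/2010.0)/(-18.27/48.86) ≈ -1.575.
ε < 0: gasoline and cars are complements.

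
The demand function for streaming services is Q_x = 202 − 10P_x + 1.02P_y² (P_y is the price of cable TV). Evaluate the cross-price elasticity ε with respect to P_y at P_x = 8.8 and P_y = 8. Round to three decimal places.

At P_x = 8.8 and P_y = 8: Q_x = 179.28.
∂Q_x/∂P_y = 2.04P_y = 2.04(8) = 16.3200.
ε = (∂Q_x/∂P_y)(P_y/Q_x) = 16.3200 × (8/179.28) ≈ 0.728.
ε > 0: substitutes.

0.728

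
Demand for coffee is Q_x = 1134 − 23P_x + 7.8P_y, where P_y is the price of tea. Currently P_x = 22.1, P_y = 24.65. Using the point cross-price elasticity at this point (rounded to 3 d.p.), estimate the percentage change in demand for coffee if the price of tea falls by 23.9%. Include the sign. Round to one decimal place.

-5.6%

At P_x = 22.1, P_y = 24.65: Q_x = 817.97.
∂Q_x/∂P_y = 7.8.
ε = (∂Q_x/∂P_y)(P_y/Q_x) = 7.8000 × 24.65/817.97 ≈ 0.235.
%ΔQ_x ≈ ε × %ΔP_y = 0.235 × (-23.9%) = -5.6%.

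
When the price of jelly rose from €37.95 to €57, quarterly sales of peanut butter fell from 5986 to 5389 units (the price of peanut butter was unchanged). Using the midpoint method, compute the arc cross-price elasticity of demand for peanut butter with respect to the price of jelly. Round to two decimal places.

-0.26

ΔQ_A = 5389 − 5986 = -597; ΔP_B = 57 − 37.95 = 19.05.
Midpoints: Q̄_A = 5687.5, P̄_B = 47.48.
ε = (ΔQ_A/Q̄_A)/(ΔP_B/P̄_B) = (-597/5687.5)/(19.05/47.48) ≈ -0.26.
ε < 0: peanut butter and jelly are complements.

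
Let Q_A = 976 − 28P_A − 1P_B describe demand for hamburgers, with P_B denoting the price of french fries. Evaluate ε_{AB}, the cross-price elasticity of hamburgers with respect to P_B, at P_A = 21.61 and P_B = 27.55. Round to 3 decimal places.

-0.080

At P_A = 21.61 and P_B = 27.55: Q_A = 343.37.
∂Q_A/∂P_B = -1.
ε = (∂Q_A/∂P_B)(P_B/Q_A) = -1 × (27.55/343.37) ≈ -0.080.
Since ε < 0, hamburgers and french fries are complements.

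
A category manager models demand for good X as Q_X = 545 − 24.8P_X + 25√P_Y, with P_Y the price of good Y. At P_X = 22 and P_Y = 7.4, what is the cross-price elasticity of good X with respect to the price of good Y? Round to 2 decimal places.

0.50

At P_X = 22 and P_Y = 7.4: Q_X = 67.407.
∂Q_X/∂P_Y = 25/(2√P_Y) = 25/(2√7.4) = 4.5951.
ε = (∂Q_X/∂P_Y)(P_Y/Q_X) = 4.5951 × (7.4/67.407) ≈ 0.50.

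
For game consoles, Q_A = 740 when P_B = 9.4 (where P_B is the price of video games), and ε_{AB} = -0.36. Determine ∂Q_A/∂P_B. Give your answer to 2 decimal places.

ε = (∂Q_A/∂P_B)·(P_B/Q_A) ⇒ ∂Q_A/∂P_B = ε·Q_A/P_B = -0.36 × 740/9.4 ≈ -28.34.

-28.34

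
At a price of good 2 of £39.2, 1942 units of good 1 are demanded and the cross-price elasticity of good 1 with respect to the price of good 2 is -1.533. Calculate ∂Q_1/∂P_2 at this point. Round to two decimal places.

-75.95

ε = (∂Q_1/∂P_2)·(P_2/Q_1) ⇒ ∂Q_1/∂P_2 = ε·Q_1/P_2 = -1.533 × 1942/39.2 ≈ -75.95.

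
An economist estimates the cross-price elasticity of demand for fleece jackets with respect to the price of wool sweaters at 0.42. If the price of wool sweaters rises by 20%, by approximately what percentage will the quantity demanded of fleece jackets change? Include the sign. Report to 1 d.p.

8.4%

%ΔQ ≈ ε × %ΔP of wool sweaters = 0.42 × (20%) = 8.4%.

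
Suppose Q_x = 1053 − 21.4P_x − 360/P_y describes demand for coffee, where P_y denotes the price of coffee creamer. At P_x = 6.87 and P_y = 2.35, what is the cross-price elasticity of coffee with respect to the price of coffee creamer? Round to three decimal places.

At P_x = 6.87 and P_y = 2.35: Q_x = 752.791.
∂Q_x/∂P_y = 360/P_y² = 65.1879.
ε = (∂Q_x/∂P_y)(P_y/Q_x) = 65.1879 × (2.35/752.791) ≈ 0.203.

0.203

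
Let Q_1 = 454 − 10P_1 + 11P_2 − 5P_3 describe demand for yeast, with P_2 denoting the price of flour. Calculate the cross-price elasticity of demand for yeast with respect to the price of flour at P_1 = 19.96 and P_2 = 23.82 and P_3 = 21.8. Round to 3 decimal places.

At P_1 = 19.96 and P_2 = 23.82 and P_3 = 21.8: Q_1 = 407.42.
∂Q_1/∂P_2 = 11.
ε = (∂Q_1/∂P_2)(P_2/Q_1) = 11 × (23.82/407.42) ≈ 0.643.

0.643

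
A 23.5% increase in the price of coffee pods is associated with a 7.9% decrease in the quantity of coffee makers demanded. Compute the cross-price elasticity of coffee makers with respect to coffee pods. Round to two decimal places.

-0.34

ε = (%ΔQ of coffee makers) / (%ΔP of coffee pods) = (-7.9%) / (23.5%) ≈ -0.34.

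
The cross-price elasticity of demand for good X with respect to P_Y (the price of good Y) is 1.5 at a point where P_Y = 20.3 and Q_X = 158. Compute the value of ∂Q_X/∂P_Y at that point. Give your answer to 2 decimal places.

ε = (∂Q_X/∂P_Y)·(P_Y/Q_X) ⇒ ∂Q_X/∂P_Y = ε·Q_X/P_Y = 1.5 × 158/20.3 ≈ 11.67.

11.67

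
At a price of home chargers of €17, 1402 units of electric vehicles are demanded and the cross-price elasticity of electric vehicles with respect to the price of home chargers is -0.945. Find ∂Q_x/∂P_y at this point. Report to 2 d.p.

ε = (∂Q_x/∂P_y)·(P_y/Q_x) ⇒ ∂Q_x/∂P_y = ε·Q_x/P_y = -0.945 × 1402/17 ≈ -77.93.

-77.93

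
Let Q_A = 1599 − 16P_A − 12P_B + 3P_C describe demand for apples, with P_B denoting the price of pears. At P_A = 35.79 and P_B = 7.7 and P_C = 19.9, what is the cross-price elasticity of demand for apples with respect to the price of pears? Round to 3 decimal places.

At P_A = 35.79 and P_B = 7.7 and P_C = 19.9: Q_A = 993.66.
∂Q_A/∂P_B = -12.
ε = (∂Q_A/∂P_B)(P_B/Q_A) = -12 × (7.7/993.66) ≈ -0.093.
Since ε < 0, apples and pears are complements.

-0.093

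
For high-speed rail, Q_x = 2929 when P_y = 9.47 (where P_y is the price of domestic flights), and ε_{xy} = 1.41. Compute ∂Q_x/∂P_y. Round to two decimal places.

436.10

ε = (∂Q_x/∂P_y)·(P_y/Q_x) ⇒ ∂Q_x/∂P_y = ε·Q_x/P_y = 1.41 × 2929/9.47 ≈ 436.10.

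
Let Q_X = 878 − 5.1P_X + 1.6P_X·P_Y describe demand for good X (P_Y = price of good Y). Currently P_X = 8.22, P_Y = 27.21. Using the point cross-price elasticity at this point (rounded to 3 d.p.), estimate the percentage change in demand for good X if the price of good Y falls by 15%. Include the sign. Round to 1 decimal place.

-4.5%

At P_X = 8.22, P_Y = 27.21: Q_X = 1193.944.
∂Q_X/∂P_Y = 1.6P_X = 13.1520.
ε = (∂Q_X/∂P_Y)(P_Y/Q_X) = 13.1520 × 27.21/1193.944 ≈ 0.300.
%ΔQ_X ≈ ε × %ΔP_Y = 0.300 × (-15%) = -4.5%.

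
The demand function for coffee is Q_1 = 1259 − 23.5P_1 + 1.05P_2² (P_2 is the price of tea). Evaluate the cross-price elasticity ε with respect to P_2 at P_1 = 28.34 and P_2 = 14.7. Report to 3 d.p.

At P_1 = 28.34 and P_2 = 14.7: Q_1 = 819.904.
∂Q_1/∂P_2 = 2.1P_2 = 2.1(14.7) = 30.8700.
ε = (∂Q_1/∂P_2)(P_2/Q_1) = 30.8700 × (14.7/819.904) ≈ 0.553.
ε > 0: substitutes.

0.553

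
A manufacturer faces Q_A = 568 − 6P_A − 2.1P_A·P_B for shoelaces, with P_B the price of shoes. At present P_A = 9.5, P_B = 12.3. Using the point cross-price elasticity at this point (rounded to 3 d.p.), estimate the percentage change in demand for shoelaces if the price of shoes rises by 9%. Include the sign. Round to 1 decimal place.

-8.3%

At P_A = 9.5, P_B = 12.3: Q_A = 265.615.
∂Q_A/∂P_B = -2.1P_A = -19.9500.
ε = (∂Q_A/∂P_B)(P_B/Q_A) = -19.9500 × 12.3/265.615 ≈ -0.924.
%ΔQ_A ≈ ε × %ΔP_B = -0.924 × (9%) = -8.3%.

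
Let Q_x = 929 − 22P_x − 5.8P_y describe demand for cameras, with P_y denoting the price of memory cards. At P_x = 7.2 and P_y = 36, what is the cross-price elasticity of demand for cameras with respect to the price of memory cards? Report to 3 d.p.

At P_x = 7.2 and P_y = 36: Q_x = 561.8.
∂Q_x/∂P_y = -5.8.
ε = (∂Q_x/∂P_y)(P_y/Q_x) = -5.8 × (36/561.8) ≈ -0.372.

-0.372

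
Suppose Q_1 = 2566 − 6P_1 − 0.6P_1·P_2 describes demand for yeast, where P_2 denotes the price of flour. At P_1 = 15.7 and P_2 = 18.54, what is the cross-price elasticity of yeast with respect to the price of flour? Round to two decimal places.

At P_1 = 15.7 and P_2 = 18.54: Q_1 = 2297.153.
∂Q_1/∂P_2 = -0.6P_1 = -0.6(15.7) = -9.4200.
ε = (∂Q_1/∂P_2)(P_2/Q_1) = -9.4200 × (18.54/2297.153) ≈ -0.08.

-0.08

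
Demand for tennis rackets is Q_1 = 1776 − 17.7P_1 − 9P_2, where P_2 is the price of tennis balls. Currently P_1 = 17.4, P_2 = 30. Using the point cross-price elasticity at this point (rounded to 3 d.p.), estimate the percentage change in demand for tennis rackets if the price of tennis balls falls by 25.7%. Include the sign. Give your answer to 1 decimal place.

5.8%

At P_1 = 17.4, P_2 = 30: Q_1 = 1198.02.
∂Q_1/∂P_2 = -9.
ε = (∂Q_1/∂P_2)(P_2/Q_1) = -9.0000 × 30/1198.02 ≈ -0.225.
%ΔQ_1 ≈ ε × %ΔP_2 = -0.225 × (-25.7%) = 5.8%.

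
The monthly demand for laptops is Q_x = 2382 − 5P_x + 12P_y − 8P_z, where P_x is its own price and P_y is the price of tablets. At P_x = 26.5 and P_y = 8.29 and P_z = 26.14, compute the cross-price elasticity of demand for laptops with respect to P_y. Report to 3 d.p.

0.046

At P_x = 26.5 and P_y = 8.29 and P_z = 26.14: Q_x = 2139.86.
∂Q_x/∂P_y = 12.
ε = (∂Q_x/∂P_y)(P_y/Q_x) = 12 × (8.29/2139.86) ≈ 0.046.
Since ε > 0, laptops and tablets are substitutes.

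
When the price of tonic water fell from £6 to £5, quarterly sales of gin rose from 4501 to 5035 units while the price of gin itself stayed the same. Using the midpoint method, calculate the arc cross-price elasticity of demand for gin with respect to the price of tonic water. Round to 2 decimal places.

-0.62

ΔQ_A = 5035 − 4501 = 534; ΔP_B = 5 − 6 = -1.
Midpoints: Q̄_A = 4768.0, P̄_B = 5.50.
ε = (ΔQ_A/Q̄_A)/(ΔP_B/P̄_B) = (534/4768.0)/(-1/5.50) ≈ -0.62.
ε < 0: gin and tonic water are complements.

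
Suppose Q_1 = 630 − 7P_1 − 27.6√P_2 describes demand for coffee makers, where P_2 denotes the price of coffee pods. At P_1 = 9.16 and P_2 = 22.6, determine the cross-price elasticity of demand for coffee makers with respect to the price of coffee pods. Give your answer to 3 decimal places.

At P_1 = 9.16 and P_2 = 22.6: Q_1 = 434.671.
∂Q_1/∂P_2 = -27.6/(2√P_2) = -27.6/(2√22.6) = -2.9029.
ε = (∂Q_1/∂P_2)(P_2/Q_1) = -2.9029 × (22.6/434.671) ≈ -0.151.

-0.151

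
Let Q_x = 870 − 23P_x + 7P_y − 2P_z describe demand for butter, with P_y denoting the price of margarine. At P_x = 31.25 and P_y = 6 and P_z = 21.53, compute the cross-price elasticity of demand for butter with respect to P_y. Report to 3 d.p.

0.280

At P_x = 31.25 and P_y = 6 and P_z = 21.53: Q_x = 150.19.
∂Q_x/∂P_y = 7.
ε = (∂Q_x/∂P_y)(P_y/Q_x) = 7 × (6/150.19) ≈ 0.280.
Since ε > 0, butter and margarine are substitutes.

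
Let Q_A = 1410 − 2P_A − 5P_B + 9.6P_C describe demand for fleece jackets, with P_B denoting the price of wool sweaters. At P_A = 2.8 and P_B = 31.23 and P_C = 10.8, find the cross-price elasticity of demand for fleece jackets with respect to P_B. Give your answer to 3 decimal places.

At P_A = 2.8 and P_B = 31.23 and P_C = 10.8: Q_A = 1351.93.
∂Q_A/∂P_B = -5.
ε = (∂Q_A/∂P_B)(P_B/Q_A) = -5 × (31.23/1351.93) ≈ -0.116.

-0.116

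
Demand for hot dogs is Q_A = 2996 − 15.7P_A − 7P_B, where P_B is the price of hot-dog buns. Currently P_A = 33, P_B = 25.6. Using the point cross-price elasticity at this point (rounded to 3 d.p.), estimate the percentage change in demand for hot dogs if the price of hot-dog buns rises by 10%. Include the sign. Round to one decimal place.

At P_A = 33, P_B = 25.6: Q_A = 2298.7.
∂Q_A/∂P_B = -7.
ε = (∂Q_A/∂P_B)(P_B/Q_A) = -7.0000 × 25.6/2298.7 ≈ -0.078.
%ΔQ_A ≈ ε × %ΔP_B = -0.078 × (10%) = -0.8%.

-0.8%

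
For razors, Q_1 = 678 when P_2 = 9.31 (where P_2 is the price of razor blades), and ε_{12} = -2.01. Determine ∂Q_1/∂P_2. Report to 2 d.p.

ε = (∂Q_1/∂P_2)·(P_2/Q_1) ⇒ ∂Q_1/∂P_2 = ε·Q_1/P_2 = -2.01 × 678/9.31 ≈ -146.38.

-146.38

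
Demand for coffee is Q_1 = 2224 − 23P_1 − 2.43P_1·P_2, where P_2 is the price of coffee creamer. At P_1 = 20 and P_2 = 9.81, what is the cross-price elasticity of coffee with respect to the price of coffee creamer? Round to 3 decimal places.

-0.370

At P_1 = 20 and P_2 = 9.81: Q_1 = 1287.234.
∂Q_1/∂P_2 = -2.43P_1 = -2.43(20) = -48.6000.
ε = (∂Q_1/∂P_2)(P_2/Q_1) = -48.6000 × (9.81/1287.234) ≈ -0.370.
ε < 0: complements.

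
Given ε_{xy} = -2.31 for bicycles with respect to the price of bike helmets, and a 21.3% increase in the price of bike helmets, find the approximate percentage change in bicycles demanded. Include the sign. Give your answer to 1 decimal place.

-49.2%

%ΔQ ≈ ε × %ΔP of bike helmets = -2.31 × (21.3%) = -49.2%.
Demand for bicycles falls by about 49.2%.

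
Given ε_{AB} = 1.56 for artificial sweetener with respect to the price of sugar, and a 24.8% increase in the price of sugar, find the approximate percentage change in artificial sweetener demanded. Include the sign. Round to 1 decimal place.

38.7%

%ΔQ ≈ ε × %ΔP of sugar = 1.56 × (24.8%) = 38.7%.
Demand for artificial sweetener rises by about 38.7%.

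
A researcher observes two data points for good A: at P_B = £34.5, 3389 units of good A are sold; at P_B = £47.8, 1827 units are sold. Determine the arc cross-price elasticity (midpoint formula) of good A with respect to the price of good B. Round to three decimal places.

ΔQ_A = 1827 − 3389 = -1562; ΔP_B = 47.8 − 34.5 = 13.3.
Midpoints: Q̄_A = 2608.0, P̄_B = 41.15.
ε = (ΔQ_A/Q̄_A)/(ΔP_B/P̄_B) = (-1562/2608.0)/(13.3/41.15) ≈ -1.853.

-1.853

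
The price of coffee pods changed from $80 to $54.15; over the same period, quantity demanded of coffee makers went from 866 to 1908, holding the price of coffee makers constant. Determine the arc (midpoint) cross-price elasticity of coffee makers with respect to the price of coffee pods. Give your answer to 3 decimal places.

ΔQ_A = 1908 − 866 = 1042; ΔP_B = 54.15 − 80 = -25.85.
Midpoints: Q̄_A = 1387.0, P̄_B = 67.08.
ε = (ΔQ_A/Q̄_A)/(ΔP_B/P̄_B) = (1042/1387.0)/(-25.85/67.08) ≈ -1.949.
ε < 0: coffee makers and coffee pods are complements.

-1.949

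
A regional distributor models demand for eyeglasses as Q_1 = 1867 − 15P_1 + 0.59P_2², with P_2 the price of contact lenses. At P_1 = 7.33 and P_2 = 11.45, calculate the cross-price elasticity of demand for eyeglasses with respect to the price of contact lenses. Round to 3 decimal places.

0.084

At P_1 = 7.33 and P_2 = 11.45: Q_1 = 1834.400.
∂Q_1/∂P_2 = 1.18P_2 = 1.18(11.45) = 13.5110.
ε = (∂Q_1/∂P_2)(P_2/Q_1) = 13.5110 × (11.45/1834.400) ≈ 0.084.
ε > 0: substitutes.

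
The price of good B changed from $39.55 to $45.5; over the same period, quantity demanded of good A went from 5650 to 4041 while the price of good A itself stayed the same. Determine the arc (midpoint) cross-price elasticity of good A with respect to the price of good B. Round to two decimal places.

-2.37

ΔQ_A = 4041 − 5650 = -1609; ΔP_B = 45.5 − 39.55 = 5.95.
Midpoints: Q̄_A = 4845.5, P̄_B = 42.52.
ε = (ΔQ_A/Q̄_A)/(ΔP_B/P̄_B) = (-1609/4845.5)/(5.95/42.52) ≈ -2.37.
ε < 0: good A and good B are complements.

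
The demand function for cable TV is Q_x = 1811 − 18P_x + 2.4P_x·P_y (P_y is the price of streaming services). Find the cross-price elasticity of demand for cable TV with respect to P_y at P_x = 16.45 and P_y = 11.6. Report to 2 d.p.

At P_x = 16.45 and P_y = 11.6: Q_x = 1972.868.
∂Q_x/∂P_y = 2.4P_x = 2.4(16.45) = 39.4800.
ε = (∂Q_x/∂P_y)(P_y/Q_x) = 39.4800 × (11.6/1972.868) ≈ 0.23.

0.23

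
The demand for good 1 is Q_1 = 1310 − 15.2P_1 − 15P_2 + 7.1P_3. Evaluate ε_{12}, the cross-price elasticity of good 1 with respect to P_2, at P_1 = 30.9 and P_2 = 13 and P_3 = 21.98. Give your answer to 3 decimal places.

-0.243

At P_1 = 30.9 and P_2 = 13 and P_3 = 21.98: Q_1 = 801.378.
∂Q_1/∂P_2 = -15.
ε = (∂Q_1/∂P_2)(P_2/Q_1) = -15 × (13/801.378) ≈ -0.243.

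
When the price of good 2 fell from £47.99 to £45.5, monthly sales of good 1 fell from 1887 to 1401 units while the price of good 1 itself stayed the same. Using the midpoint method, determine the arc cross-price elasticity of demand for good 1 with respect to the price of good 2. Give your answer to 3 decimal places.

ΔQ_1 = 1401 − 1887 = -486; ΔP_2 = 45.5 − 47.99 = -2.49.
Midpoints: Q̄_1 = 1644.0, P̄_2 = 46.75.
ε = (ΔQ_1/Q̄_1)/(ΔP_2/P̄_2) = (-486/1644.0)/(-2.49/46.75) ≈ 5.550.

5.550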